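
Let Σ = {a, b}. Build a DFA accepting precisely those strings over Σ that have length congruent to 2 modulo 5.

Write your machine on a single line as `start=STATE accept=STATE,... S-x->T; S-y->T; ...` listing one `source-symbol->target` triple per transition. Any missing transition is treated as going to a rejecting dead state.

Count input length modulo 5: every symbol advances one step around the cycle S0 → S1 → S2 → S3 → S4 → S0. Accept at S2.
A 5-state machine:
        a   b  
>  S0   S1  S1 
   S1   S2  S2 
 * S2   S3  S3 
   S3   S4  S4 
   S4   S0  S0 
(> = start, * = accepting)

start=S0; accept=S2; S0-a->S1; S0-b->S1; S1-a->S2; S1-b->S2; S2-a->S3; S2-b->S3; S3-a->S4; S3-b->S4; S4-a->S0; S4-b->S0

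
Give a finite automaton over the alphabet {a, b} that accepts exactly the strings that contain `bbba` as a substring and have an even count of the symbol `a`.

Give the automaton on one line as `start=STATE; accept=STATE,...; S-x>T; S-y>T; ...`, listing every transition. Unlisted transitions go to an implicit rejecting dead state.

start=q0; accept=q8; q0-a>q1; q0-b>q2; q1-a>q0; q1-b>q3; q2-a>q1; q2-b>q4; q3-a>q0; q3-b>q5; q4-a>q1; q4-b>q6; q5-a>q0; q5-b>q7; q6-a>q7; q6-b>q6; q7-a>q8; q7-b>q7; q8-a>q7; q8-b>q8

Handle the two conditions separately and then intersect. The first has 5 states tracking whether and how much of `bbba` has been seen; the second has 2 states tracking the count of `a`s modulo 2. A product state is a pair (one from each), accepting exactly when both do. Equivalent product states are then merged.
        a   b  
>  q0   q1  q2 
   q1   q0  q3 
   q2   q1  q4 
   q3   q0  q5 
   q4   q1  q6 
   q5   q0  q7 
   q6   q7  q6 
   q7   q8  q7 
 * q8   q7  q8 
(> = start, * = accepting)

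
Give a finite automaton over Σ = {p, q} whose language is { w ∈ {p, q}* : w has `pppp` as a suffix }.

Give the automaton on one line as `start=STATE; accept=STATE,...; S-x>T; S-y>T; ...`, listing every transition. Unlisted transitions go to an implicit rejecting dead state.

start=s0; accept=s4; s0-p>s1; s0-q>s0; s1-p>s2; s1-q>s0; s2-p>s3; s2-q>s0; s3-p>s4; s3-q>s0; s4-p>s4; s4-q>s0

Let each state record the length of the longest suffix of the input read so far that is also a prefix of `pppp`. s1 means the last symbol is `p`; s2 means the last 2 symbols are `pp`; s3 means the last 3 symbols are `ppp`; s4 means the last 4 symbols are `pppp`. Accept only at s4, where the string currently ends in `pppp`.
5 states suffice.
        p   q  
>  s0   s1  s0 
   s1   s2  s0 
   s2   s3  s0 
   s3   s4  s0 
 * s4   s4  s0 
(> = start, * = accepting)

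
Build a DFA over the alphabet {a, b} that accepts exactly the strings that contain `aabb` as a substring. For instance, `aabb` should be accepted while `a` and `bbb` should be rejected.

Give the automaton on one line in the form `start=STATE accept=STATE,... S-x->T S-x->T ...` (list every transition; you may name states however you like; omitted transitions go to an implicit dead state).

States S0..S3 record the length of the longest prefix of `aabb` that matches the current input suffix. Reaching S4 means `aabb` has been seen, and we stay there forever. Accept from S4.
5 states suffice.
        a   b  
>  S0   S1  S0 
   S1   S2  S0 
   S2   S2  S3 
   S3   S1  S4 
 * S4   S4  S4 
(> = start, * = accepting)

start=S0 accept=S4 S0-a->S1 S0-b->S0 S1-a->S2 S1-b->S0 S2-a->S2 S2-b->S3 S3-a->S1 S3-b->S4 S4-a->S4 S4-b->S4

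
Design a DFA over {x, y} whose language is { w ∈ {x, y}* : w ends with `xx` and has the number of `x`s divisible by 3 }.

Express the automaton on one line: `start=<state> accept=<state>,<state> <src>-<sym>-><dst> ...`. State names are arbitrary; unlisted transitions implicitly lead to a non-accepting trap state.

start=S0 accept=S4 S0-x->S1 S0-y->S0 S1-x->S2 S1-y->S3 S2-x->S4 S2-y->S5 S3-x->S6 S3-y->S3 S4-x->S7 S4-y->S0 S5-x->S8 S5-y->S5 S6-x->S4 S6-y->S5 S7-x->S2 S7-y->S3 S8-x->S7 S8-y->S0

Run two small machines in parallel and take their product. One (3 states) tracks how much of the suffix `xx` has currently been matched; the other (3 states) tracks the count of `x`s modulo 3. Each combined state is a pair, one component from each; accept when both components accept.
        x   y  
>  S0   S1  S0 
   S1   S2  S3 
   S2   S4  S5 
   S3   S6  S3 
 * S4   S7  S0 
   S5   S8  S5 
   S6   S4  S5 
   S7   S2  S3 
   S8   S7  S0 
(> = start, * = accepting)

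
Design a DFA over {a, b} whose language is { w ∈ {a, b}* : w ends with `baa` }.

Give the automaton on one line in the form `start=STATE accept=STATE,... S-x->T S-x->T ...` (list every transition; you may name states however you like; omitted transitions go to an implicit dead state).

start=q0 accept=q3 q0-a->q0 q0-b->q1 q1-a->q2 q1-b->q1 q2-a->q3 q2-b->q1 q3-a->q0 q3-b->q1

Remember how much of `baa` the current input suffix matches. State q0 means no match yet; q1 means the last symbol is `b`; q2 means the last 2 symbols are `ba`; q3 means the last 3 symbols are `baa`. Only q3 accepts. On a mismatch, fall back to the longest proper suffix that is still a prefix of `baa`.
With 4 states:
        a   b  
>  q0   q0  q1 
   q1   q2  q1 
   q2   q3  q1 
 * q3   q0  q1 
(> = start, * = accepting)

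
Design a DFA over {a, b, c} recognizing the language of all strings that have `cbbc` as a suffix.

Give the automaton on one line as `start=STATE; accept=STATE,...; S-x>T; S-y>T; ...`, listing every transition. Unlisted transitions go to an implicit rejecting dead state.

start=q0; accept=q4; q0-a>q0; q0-b>q0; q0-c>q1; q1-a>q0; q1-b>q2; q1-c>q1; q2-a>q0; q2-b>q3; q2-c>q1; q3-a>q0; q3-b>q0; q3-c>q4; q4-a>q0; q4-b>q2; q4-c>q1

Remember how much of `cbbc` the current input suffix matches. State q0 means no match yet; q1 means the last symbol is `c`; q2 means the last 2 symbols are `cb`; q3 means the last 3 symbols are `cbb`; q4 means the last 4 symbols are `cbbc`. Only q4 accepts. On a mismatch, fall back to the longest proper suffix that is still a prefix of `cbbc`.
5 states suffice.
        a   b   c  
>  q0   q0  q0  q1 
   q1   q0  q2  q1 
   q2   q0  q3  q1 
   q3   q0  q0  q4 
 * q4   q0  q2  q1 
(> = start, * = accepting)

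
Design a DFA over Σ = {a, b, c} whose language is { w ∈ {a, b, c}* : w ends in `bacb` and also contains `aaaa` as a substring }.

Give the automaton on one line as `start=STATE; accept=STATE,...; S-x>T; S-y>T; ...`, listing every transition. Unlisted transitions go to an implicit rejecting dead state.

Handle the two conditions separately and then intersect. One (5 states) tracks how much of the suffix `bacb` has currently been matched; the other (5 states) tracks whether and how much of `aaaa` has been seen. Each combined state is a pair, one component from each; accept when both components accept. After merging equivalent states the machine shrinks.
        a   b   c  
>  s0   s1  s0  s0 
   s1   s2  s0  s0 
   s2   s3  s0  s0 
   s3   s4  s0  s0 
   s4   s4  s5  s4 
   s5   s6  s5  s4 
   s6   s4  s5  s7 
   s7   s4  s8  s4 
 * s8   s6  s5  s4 
(> = start, * = accepting)

start=s0; accept=s8; s0-a>s1; s0-b>s0; s0-c>s0; s1-a>s2; s1-b>s0; s1-c>s0; s2-a>s3; s2-b>s0; s2-c>s0; s3-a>s4; s3-b>s0; s3-c>s0; s4-a>s4; s4-b>s5; s4-c>s4; s5-a>s6; s5-b>s5; s5-c>s4; s6-a>s4; s6-b>s5; s6-c>s7; s7-a>s4; s7-b>s8; s7-c>s4; s8-a>s6; s8-b>s5; s8-c>s4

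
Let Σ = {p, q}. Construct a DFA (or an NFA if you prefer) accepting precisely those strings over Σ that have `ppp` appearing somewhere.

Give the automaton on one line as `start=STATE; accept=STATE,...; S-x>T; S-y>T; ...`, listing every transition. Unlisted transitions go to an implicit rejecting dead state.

start=S0; accept=S3; S0-p>S1; S0-q>S0; S1-p>S2; S1-q>S0; S2-p>S3; S2-q>S0; S3-p>S3; S3-q>S3

States S0..S2 record the length of the longest prefix of `ppp` that matches the current input suffix. Reaching S3 means `ppp` has been seen, and we stay there forever. Accept from S3.
        p   q  
>  S0   S1  S0 
   S1   S2  S0 
   S2   S3  S0 
 * S3   S3  S3 
(> = start, * = accepting)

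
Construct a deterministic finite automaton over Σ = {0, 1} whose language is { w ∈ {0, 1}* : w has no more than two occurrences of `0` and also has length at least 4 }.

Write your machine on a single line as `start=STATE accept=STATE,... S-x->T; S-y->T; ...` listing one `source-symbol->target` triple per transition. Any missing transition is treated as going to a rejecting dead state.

Run two small machines in parallel and take their product. The first has 4 states tracking the count of `0`s, saturating at 3; the second has 6 states tracking the input length, saturating at 5. A product state is a pair (one from each), accepting exactly when both do. Minimizing collapses redundant product states.
13 states suffice.
          0    1  
>  S0     S1   S2 
   S1     S3   S4 
   S2     S4   S5 
   S3     S6   S7 
   S4     S7   S8 
   S5     S8   S9 
   S6     S6   S6 
   S7     S6  S10 
   S8    S10  S11 
   S9    S11  S12 
 * S10    S6  S10 
 * S11   S10  S11 
 * S12   S11  S12 
(> = start, * = accepting)

start=S0; accept=S10,S11,S12; S0-0->S1; S0-1->S2; S1-0->S3; S1-1->S4; S2-0->S4; S2-1->S5; S3-0->S6; S3-1->S7; S4-0->S7; S4-1->S8; S5-0->S8; S5-1->S9; S6-0->S6; S6-1->S6; S7-0->S6; S7-1->S10; S8-0->S10; S8-1->S11; S9-0->S11; S9-1->S12; S10-0->S6; S10-1->S10; S11-0->S10; S11-1->S11; S12-0->S11; S12-1->S12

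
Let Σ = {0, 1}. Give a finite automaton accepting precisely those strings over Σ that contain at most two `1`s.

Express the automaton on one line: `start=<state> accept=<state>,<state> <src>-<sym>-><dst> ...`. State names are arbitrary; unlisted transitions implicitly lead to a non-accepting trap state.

Only the number of `1`s matters, and only up to 3. Make a chain A → B → C → D advanced by each `1` (with D absorbing); every other symbol self-loops. The accepting set is {A, B, C}.
       0  1 
>* A   A  B 
 * B   B  C 
 * C   C  D 
   D   D  D 
(> = start, * = accepting)

start=A accept=A,B,C A-0->A A-1->B B-0->B B-1->C C-0->C C-1->D D-0->D D-1->D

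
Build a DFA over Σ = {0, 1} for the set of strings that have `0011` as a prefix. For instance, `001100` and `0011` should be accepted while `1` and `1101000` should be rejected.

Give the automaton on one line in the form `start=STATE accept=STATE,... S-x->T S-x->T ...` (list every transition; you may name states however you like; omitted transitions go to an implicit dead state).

Check the first 4 symbols one by one: q0 through q3 record how many have matched `0011` so far; any wrong symbol goes to the dead state q5. After all 4 match we enter the accepting sink q4.
6 states suffice.
        0   1  
>  q0   q1  q5 
   q1   q2  q5 
   q2   q5  q3 
   q3   q5  q4 
 * q4   q4  q4 
   q5   q5  q5 
(> = start, * = accepting)

start=q0 accept=q4 q0-0->q1 q0-1->q5 q1-0->q2 q1-1->q5 q2-0->q5 q2-1->q3 q3-0->q5 q3-1->q4 q4-0->q4 q4-1->q4 q5-0->q5 q5-1->q5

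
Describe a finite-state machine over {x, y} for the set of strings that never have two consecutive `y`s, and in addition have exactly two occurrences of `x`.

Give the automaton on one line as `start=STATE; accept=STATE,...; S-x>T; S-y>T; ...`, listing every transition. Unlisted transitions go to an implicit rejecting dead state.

Build one automaton per condition and run them in lockstep. One (3 states) tracks partial matches of the forbidden pattern `yy`; the other (4 states) tracks the count of `x`s, saturating at 3. Each combined state is a pair, one component from each; accept when both components accept. Minimizing collapses redundant product states.
7 states suffice.
        x   y  
>  S0   S1  S2 
   S1   S3  S4 
   S2   S1  S5 
 * S3   S5  S6 
   S4   S3  S5 
   S5   S5  S5 
 * S6   S5  S5 
(> = start, * = accepting)

start=S0; accept=S3,S6; S0-x>S1; S0-y>S2; S1-x>S3; S1-y>S4; S2-x>S1; S2-y>S5; S3-x>S5; S3-y>S6; S4-x>S3; S4-y>S5; S5-x>S5; S5-y>S5; S6-x>S5; S6-y>S5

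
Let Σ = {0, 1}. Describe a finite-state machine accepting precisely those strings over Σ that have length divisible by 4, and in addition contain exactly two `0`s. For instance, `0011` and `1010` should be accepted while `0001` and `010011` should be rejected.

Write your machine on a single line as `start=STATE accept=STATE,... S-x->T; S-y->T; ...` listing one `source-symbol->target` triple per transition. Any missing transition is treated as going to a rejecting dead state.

start=S0; accept=S11; S0-0->S1; S0-1->S2; S1-0->S3; S1-1->S4; S2-0->S4; S2-1->S5; S3-0->S6; S3-1->S7; S4-0->S7; S4-1->S8; S5-0->S8; S5-1->S9; S6-0->S10; S6-1->S10; S7-0->S10; S7-1->S11; S8-0->S11; S8-1->S12; S9-0->S12; S9-1->S0; S10-0->S13; S10-1->S13; S11-0->S13; S11-1->S14; S12-0->S14; S12-1->S1; S13-0->S15; S13-1->S15; S14-0->S15; S14-1->S3; S15-0->S6; S15-1->S6

Run two small machines in parallel and take their product. The first has 4 states tracking the input length modulo 4; the second has 4 states tracking the count of `0`s, saturating at 3. A product state is a pair (one from each), accepting exactly when both do.
A 16-state machine:
          0    1  
>  S0     S1   S2 
   S1     S3   S4 
   S2     S4   S5 
   S3     S6   S7 
   S4     S7   S8 
   S5     S8   S9 
   S6    S10  S10 
   S7    S10  S11 
   S8    S11  S12 
   S9    S12   S0 
   S10   S13  S13 
 * S11   S13  S14 
   S12   S14   S1 
   S13   S15  S15 
   S14   S15   S3 
   S15    S6   S6 
(> = start, * = accepting)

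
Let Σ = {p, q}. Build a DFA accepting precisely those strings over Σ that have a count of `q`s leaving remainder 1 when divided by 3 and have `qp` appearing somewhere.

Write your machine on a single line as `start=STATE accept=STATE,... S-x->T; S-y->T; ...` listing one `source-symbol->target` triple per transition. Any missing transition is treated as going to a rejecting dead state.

Handle the two conditions separately and then intersect. The first has 3 states tracking the count of `q`s modulo 3; the second has 3 states tracking whether and how much of `qp` has been seen. A product state is a pair (one from each), accepting exactly when both do.
        p   q  
>  S0   S0  S1 
   S1   S2  S3 
 * S2   S2  S4 
   S3   S4  S5 
   S4   S4  S6 
   S5   S6  S1 
   S6   S6  S2 
(> = start, * = accepting)

start=S0; accept=S2; S0-p->S0; S0-q->S1; S1-p->S2; S1-q->S3; S2-p->S2; S2-q->S4; S3-p->S4; S3-q->S5; S4-p->S4; S4-q->S6; S5-p->S6; S5-q->S1; S6-p->S6; S6-q->S2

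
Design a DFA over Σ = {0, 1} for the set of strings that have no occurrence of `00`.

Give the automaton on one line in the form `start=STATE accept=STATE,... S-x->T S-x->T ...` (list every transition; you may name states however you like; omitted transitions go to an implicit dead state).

start=A accept=A,B A-0->B A-1->A B-0->C B-1->A C-0->C C-1->C

Track partial matches of the forbidden pattern `00`. State C is a dead state reached once `00` has occurred; every other state accepts. A means no part of `00` is currently matched.
       0  1 
>* A   B  A 
 * B   C  A 
   C   C  C 
(> = start, * = accepting)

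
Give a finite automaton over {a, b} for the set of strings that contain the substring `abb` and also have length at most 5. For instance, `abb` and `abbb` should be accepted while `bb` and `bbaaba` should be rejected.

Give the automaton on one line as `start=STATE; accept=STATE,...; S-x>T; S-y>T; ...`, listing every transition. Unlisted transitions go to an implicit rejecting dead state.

start=S0; accept=S8,S11,S12; S0-a>S1; S0-b>S2; S1-a>S3; S1-b>S4; S2-a>S3; S2-b>S5; S3-a>S6; S3-b>S7; S4-a>S6; S4-b>S8; S5-a>S6; S5-b>S9; S6-a>S9; S6-b>S10; S7-a>S9; S7-b>S11; S8-a>S11; S8-b>S11; S9-a>S9; S9-b>S9; S10-a>S9; S10-b>S12; S11-a>S12; S11-b>S12; S12-a>S9; S12-b>S9

Handle the two conditions separately and then intersect. The first has 4 states tracking whether and how much of `abb` has been seen; the second has 7 states tracking the input length, saturating at 6. A product state is a pair (one from each), accepting exactly when both do. Equivalent product states are then merged.
          a    b  
>  S0     S1   S2 
   S1     S3   S4 
   S2     S3   S5 
   S3     S6   S7 
   S4     S6   S8 
   S5     S6   S9 
   S6     S9  S10 
   S7     S9  S11 
 * S8    S11  S11 
   S9     S9   S9 
   S10    S9  S12 
 * S11   S12  S12 
 * S12    S9   S9 
(> = start, * = accepting)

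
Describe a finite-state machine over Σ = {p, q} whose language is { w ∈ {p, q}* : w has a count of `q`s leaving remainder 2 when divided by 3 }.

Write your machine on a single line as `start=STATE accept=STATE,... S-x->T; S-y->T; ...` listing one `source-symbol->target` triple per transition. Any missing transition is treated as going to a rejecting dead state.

Keep the running count of `q`s modulo 3: each `q` advances along the cycle S0 → S1 → S2 → S0 while other symbols loop. Accept at S2.
A 3-state machine:
        p   q  
>  S0   S0  S1 
   S1   S1  S2 
 * S2   S2  S0 
(> = start, * = accepting)

start=S0; accept=S2; S0-p->S0; S0-q->S1; S1-p->S1; S1-q->S2; S2-p->S2; S2-q->S0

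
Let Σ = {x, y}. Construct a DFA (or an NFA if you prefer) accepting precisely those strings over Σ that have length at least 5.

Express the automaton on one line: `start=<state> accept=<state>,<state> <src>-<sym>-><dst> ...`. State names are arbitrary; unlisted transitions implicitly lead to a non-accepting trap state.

We only need to distinguish lengths 0, 1, …, 5, and '>5'. Chain S0 → S1 → S2 → S3 → S4 → S5 → S6 on every symbol, with S6 looping. Accepting states: {S5, S6}.
A 7-state machine:
        x   y  
>  S0   S1  S1 
   S1   S2  S2 
   S2   S3  S3 
   S3   S4  S4 
   S4   S5  S5 
 * S5   S6  S6 
 * S6   S6  S6 
(> = start, * = accepting)

start=S0 accept=S5,S6 S0-x->S1 S0-y->S1 S1-x->S2 S1-y->S2 S2-x->S3 S2-y->S3 S3-x->S4 S3-y->S4 S4-x->S5 S4-y->S5 S5-x->S6 S5-y->S6 S6-x->S6 S6-y->S6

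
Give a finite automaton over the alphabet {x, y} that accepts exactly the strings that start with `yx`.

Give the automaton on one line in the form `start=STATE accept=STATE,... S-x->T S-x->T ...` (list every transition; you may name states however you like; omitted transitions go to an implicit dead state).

start=q0 accept=q2 q0-x->q3 q0-y->q1 q1-x->q2 q1-y->q3 q2-x->q2 q2-y->q2 q3-x->q3 q3-y->q3

Walk along `yx` while the input agrees: from q0 take `y` to q1, and so on. Any deviation drops to the rejecting sink q3. Once q2 is reached the prefix is confirmed and every continuation is accepted.
        x   y  
>  q0   q3  q1 
   q1   q2  q3 
 * q2   q2  q2 
   q3   q3  q3 
(> = start, * = accepting)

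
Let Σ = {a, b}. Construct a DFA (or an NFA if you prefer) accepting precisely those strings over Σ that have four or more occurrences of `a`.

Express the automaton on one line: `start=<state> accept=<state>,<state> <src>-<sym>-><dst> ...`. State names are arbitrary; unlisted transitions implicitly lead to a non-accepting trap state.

start=S0 accept=S4,S5 S0-a->S1 S0-b->S0 S1-a->S2 S1-b->S1 S2-a->S3 S2-b->S2 S3-a->S4 S3-b->S3 S4-a->S5 S4-b->S4 S5-a->S5 S5-b->S5

Count `a`s, saturating at 5: states S0 through S4 mean 0 through 4 `a`s seen; S5 means more than 4. Each `a` increments (capped at S5); other symbols loop. Accept from {S4, S5}.
6 states suffice.
        a   b  
>  S0   S1  S0 
   S1   S2  S1 
   S2   S3  S2 
   S3   S4  S3 
 * S4   S5  S4 
 * S5   S5  S5 
(> = start, * = accepting)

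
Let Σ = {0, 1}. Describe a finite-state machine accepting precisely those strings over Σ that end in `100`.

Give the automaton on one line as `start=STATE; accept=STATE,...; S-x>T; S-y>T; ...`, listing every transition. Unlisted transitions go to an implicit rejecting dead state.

Remember how much of `100` the current input suffix matches. State S0 means no match yet; S1 means the last symbol is `1`; S2 means the last 2 symbols are `10`; S3 means the last 3 symbols are `100`. Only S3 accepts. On a mismatch, fall back to the longest proper suffix that is still a prefix of `100`.
        0   1  
>  S0   S0  S1 
   S1   S2  S1 
   S2   S3  S1 
 * S3   S0  S1 
(> = start, * = accepting)

start=S0; accept=S3; S0-0>S0; S0-1>S1; S1-0>S2; S1-1>S1; S2-0>S3; S2-1>S1; S3-0>S0; S3-1>S1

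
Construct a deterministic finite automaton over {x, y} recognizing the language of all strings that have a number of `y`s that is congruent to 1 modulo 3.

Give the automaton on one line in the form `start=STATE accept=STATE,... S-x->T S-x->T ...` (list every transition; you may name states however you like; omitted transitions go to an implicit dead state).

Keep the running count of `y`s modulo 3: each `y` advances along the cycle s0 → s1 → s2 → s0 while other symbols loop. Accept at s1.
3 states suffice.
        x   y  
>  s0   s0  s1 
 * s1   s1  s2 
   s2   s2  s0 
(> = start, * = accepting)

start=s0 accept=s1 s0-x->s0 s0-y->s1 s1-x->s1 s1-y->s2 s2-x->s2 s2-y->s0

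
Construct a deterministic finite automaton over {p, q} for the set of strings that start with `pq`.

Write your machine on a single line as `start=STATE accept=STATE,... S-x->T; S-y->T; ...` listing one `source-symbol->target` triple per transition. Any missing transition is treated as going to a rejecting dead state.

Check the first 2 symbols one by one: S0 through S1 record how many have matched `pq` so far; any wrong symbol goes to the dead state S3. After all 2 match we enter the accepting sink S2.
        p   q  
>  S0   S1  S3 
   S1   S3  S2 
 * S2   S2  S2 
   S3   S3  S3 
(> = start, * = accepting)

start=S0; accept=S2; S0-p->S1; S0-q->S3; S1-p->S3; S1-q->S2; S2-p->S2; S2-q->S2; S3-p->S3; S3-q->S3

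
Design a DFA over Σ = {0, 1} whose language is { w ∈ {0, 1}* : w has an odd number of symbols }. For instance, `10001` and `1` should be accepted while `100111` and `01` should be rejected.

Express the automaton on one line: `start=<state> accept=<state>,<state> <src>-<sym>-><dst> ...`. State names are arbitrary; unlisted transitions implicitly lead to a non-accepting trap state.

start=q0 accept=q1 q0-0->q1 q0-1->q1 q1-0->q0 q1-1->q0

Only the length mod 2 matters, so use a 2-cycle: from any state, every input symbol moves to the next state, wrapping q1 back to q0. Mark q1 accepting.
        0   1  
>  q0   q1  q1 
 * q1   q0  q0 
(> = start, * = accepting)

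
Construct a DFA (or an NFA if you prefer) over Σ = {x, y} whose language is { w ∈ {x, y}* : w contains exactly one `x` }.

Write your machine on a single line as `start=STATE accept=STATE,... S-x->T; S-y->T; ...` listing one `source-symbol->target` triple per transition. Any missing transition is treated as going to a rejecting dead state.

start=s0; accept=s1; s0-x->s1; s0-y->s0; s1-x->s2; s1-y->s1; s2-x->s2; s2-y->s2

Count `x`s, saturating at 2: state s0 means no `x` yet, s1 means one `x` seen, s2 means more than one. Each `x` increments (capped at s2); other symbols loop. Accept from {s1}.
3 states suffice.
        x   y  
>  s0   s1  s0 
 * s1   s2  s1 
   s2   s2  s2 
(> = start, * = accepting)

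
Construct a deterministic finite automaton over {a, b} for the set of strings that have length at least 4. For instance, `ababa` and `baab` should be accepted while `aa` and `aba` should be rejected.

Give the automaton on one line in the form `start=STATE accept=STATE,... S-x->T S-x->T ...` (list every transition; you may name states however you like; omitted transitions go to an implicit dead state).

start=q0 accept=q4,q5 q0-a->q1 q0-b->q1 q1-a->q2 q1-b->q2 q2-a->q3 q2-b->q3 q3-a->q4 q3-b->q4 q4-a->q5 q4-b->q5 q5-a->q5 q5-b->q5

Count input length up to 5: every symbol moves from q0 toward q5, which means 'more than 4' and absorbs. Accept from {q4, q5}.
With 6 states:
        a   b  
>  q0   q1  q1 
   q1   q2  q2 
   q2   q3  q3 
   q3   q4  q4 
 * q4   q5  q5 
 * q5   q5  q5 
(> = start, * = accepting)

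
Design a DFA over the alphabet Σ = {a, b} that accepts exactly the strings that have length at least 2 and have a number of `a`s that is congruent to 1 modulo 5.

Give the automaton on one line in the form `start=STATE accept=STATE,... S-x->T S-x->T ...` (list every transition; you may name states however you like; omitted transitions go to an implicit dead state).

start=q0 accept=q4 q0-a->q1 q0-b->q2 q1-a->q3 q1-b->q4 q2-a->q4 q2-b->q2 q3-a->q5 q3-b->q3 q4-a->q3 q4-b->q4 q5-a->q6 q5-b->q5 q6-a->q2 q6-b->q6

Build one automaton per condition and run them in lockstep. The first has 4 states tracking the input length, saturating at 3; the second has 5 states tracking the count of `a`s modulo 5. A product state is a pair (one from each), accepting exactly when both do. Minimizing collapses redundant product states.
        a   b  
>  q0   q1  q2 
   q1   q3  q4 
   q2   q4  q2 
   q3   q5  q3 
 * q4   q3  q4 
   q5   q6  q5 
   q6   q2  q6 
(> = start, * = accepting)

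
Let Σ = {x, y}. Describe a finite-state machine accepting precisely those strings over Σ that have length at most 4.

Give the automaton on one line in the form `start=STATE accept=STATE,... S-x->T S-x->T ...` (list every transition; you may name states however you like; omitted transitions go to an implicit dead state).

We only need to distinguish lengths 0, 1, …, 4, and '>4'. Chain q0 → q1 → q2 → q3 → q4 → q5 on every symbol, with q5 looping. Accepting states: {q0, q1, q2, q3, q4}.
With 6 states:
        x   y  
>* q0   q1  q1 
 * q1   q2  q2 
 * q2   q3  q3 
 * q3   q4  q4 
 * q4   q5  q5 
   q5   q5  q5 
(> = start, * = accepting)

start=q0 accept=q0,q1,q2,q3,q4 q0-x->q1 q0-y->q1 q1-x->q2 q1-y->q2 q2-x->q3 q2-y->q3 q3-x->q4 q3-y->q4 q4-x->q5 q4-y->q5 q5-x->q5 q5-y->q5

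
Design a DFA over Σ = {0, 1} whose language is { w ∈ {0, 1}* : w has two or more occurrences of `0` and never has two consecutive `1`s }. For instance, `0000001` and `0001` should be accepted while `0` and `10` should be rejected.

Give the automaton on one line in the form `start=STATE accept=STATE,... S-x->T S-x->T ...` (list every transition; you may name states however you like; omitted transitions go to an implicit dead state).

Build one automaton per condition and run them in lockstep. The first has 4 states tracking the count of `0`s, saturating at 3; the second has 3 states tracking partial matches of the forbidden pattern `11`. A product state is a pair (one from each), accepting exactly when both do. Minimizing collapses redundant product states.
        0   1  
>  q0   q1  q2 
   q1   q3  q4 
   q2   q1  q5 
 * q3   q3  q6 
   q4   q3  q5 
   q5   q5  q5 
 * q6   q3  q5 
(> = start, * = accepting)

start=q0 accept=q3,q6 q0-0->q1 q0-1->q2 q1-0->q3 q1-1->q4 q2-0->q1 q2-1->q5 q3-0->q3 q3-1->q6 q4-0->q3 q4-1->q5 q5-0->q5 q5-1->q5 q6-0->q3 q6-1->q5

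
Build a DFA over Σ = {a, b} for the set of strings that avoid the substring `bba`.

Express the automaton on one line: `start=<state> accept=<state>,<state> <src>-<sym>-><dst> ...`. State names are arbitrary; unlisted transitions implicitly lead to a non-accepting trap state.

start=s0 accept=s0,s1,s2 s0-a->s0 s0-b->s1 s1-a->s0 s1-b->s2 s2-a->s3 s2-b->s2 s3-a->s3 s3-b->s3

Track partial matches of the forbidden pattern `bba`. State s3 is a dead state reached once `bba` has occurred; every other state accepts. s0 means no part of `bba` is currently matched.
4 states suffice.
        a   b  
>* s0   s0  s1 
 * s1   s0  s2 
 * s2   s3  s2 
   s3   s3  s3 
(> = start, * = accepting)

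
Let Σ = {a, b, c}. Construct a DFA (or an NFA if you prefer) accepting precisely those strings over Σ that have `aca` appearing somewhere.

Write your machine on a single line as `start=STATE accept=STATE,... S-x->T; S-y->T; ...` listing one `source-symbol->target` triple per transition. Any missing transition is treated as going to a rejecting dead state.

States q0..q2 record the length of the longest prefix of `aca` that matches the current input suffix. Reaching q3 means `aca` has been seen, and we stay there forever. Accept from q3.
        a   b   c  
>  q0   q1  q0  q0 
   q1   q1  q0  q2 
   q2   q3  q0  q0 
 * q3   q3  q3  q3 
(> = start, * = accepting)

start=q0; accept=q3; q0-a->q1; q0-b->q0; q0-c->q0; q1-a->q1; q1-b->q0; q1-c->q2; q2-a->q3; q2-b->q0; q2-c->q0; q3-a->q3; q3-b->q3; q3-c->q3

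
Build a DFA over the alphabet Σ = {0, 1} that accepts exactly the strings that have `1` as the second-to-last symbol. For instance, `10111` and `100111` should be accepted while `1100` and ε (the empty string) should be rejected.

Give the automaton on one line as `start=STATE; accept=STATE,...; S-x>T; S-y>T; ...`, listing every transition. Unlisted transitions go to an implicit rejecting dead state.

start=S0; accept=S5,S6; S0-0>S1; S0-1>S2; S1-0>S3; S1-1>S4; S2-0>S5; S2-1>S6; S3-0>S3; S3-1>S4; S4-0>S5; S4-1>S6; S5-0>S3; S5-1>S4; S6-0>S5; S6-1>S6

Because acceptance depends on a position counted from the end, the machine has to buffer the most recent 2 symbols. Make each state the string of the last up-to-2 symbols read; on input `x` shift the window left and append `x`. Accept when the buffered window has length 2 and begins with `1`.
A 7-state machine:
        0   1  
>  S0   S1  S2 
   S1   S3  S4 
   S2   S5  S6 
   S3   S3  S4 
   S4   S5  S6 
 * S5   S3  S4 
 * S6   S5  S6 
(> = start, * = accepting)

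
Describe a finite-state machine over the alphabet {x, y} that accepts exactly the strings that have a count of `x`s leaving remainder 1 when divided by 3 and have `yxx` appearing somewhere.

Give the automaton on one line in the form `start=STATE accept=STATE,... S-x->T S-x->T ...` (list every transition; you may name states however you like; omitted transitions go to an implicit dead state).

Build one automaton per condition and run them in lockstep. One (3 states) tracks the count of `x`s modulo 3; the other (4 states) tracks whether and how much of `yxx` has been seen. Each combined state is a pair, one component from each; accept when both components accept.
       x  y 
>  A   B  C 
   B   D  E 
   C   F  C 
   D   A  G 
   E   H  E 
   F   I  E 
   G   J  G 
   H   K  G 
   I   K  I 
   J   L  C 
   K   L  K 
 * L   I  L 
(> = start, * = accepting)

start=A accept=L A-x->B A-y->C B-x->D B-y->E C-x->F C-y->C D-x->A D-y->G E-x->H E-y->E F-x->I F-y->E G-x->J G-y->G H-x->K H-y->G I-x->K I-y->I J-x->L J-y->C K-x->L K-y->K L-x->I L-y->L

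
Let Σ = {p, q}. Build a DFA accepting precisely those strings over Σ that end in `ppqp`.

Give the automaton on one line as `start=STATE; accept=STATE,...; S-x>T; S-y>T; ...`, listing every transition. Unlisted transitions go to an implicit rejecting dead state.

start=s0; accept=s4; s0-p>s1; s0-q>s0; s1-p>s2; s1-q>s0; s2-p>s2; s2-q>s3; s3-p>s4; s3-q>s0; s4-p>s2; s4-q>s0

Remember how much of `ppqp` the current input suffix matches. State s0 means no match yet; s1 means the last symbol is `p`; s2 means the last 2 symbols are `pp`; s3 means the last 3 symbols are `ppq`; s4 means the last 4 symbols are `ppqp`. Only s4 accepts. On a mismatch, fall back to the longest proper suffix that is still a prefix of `ppqp`.
5 states suffice.
        p   q  
>  s0   s1  s0 
   s1   s2  s0 
   s2   s2  s3 
   s3   s4  s0 
 * s4   s2  s0 
(> = start, * = accepting)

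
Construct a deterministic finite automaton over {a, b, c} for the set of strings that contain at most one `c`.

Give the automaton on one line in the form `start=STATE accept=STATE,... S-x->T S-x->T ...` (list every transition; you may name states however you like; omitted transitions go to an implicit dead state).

start=q0 accept=q0,q1 q0-a->q0 q0-b->q0 q0-c->q1 q1-a->q1 q1-b->q1 q1-c->q2 q2-a->q2 q2-b->q2 q2-c->q2

Count `c`s, saturating at 2: state q0 means no `c` yet, q1 means one `c` seen, q2 means more than one. Each `c` increments (capped at q2); other symbols loop. Accept from {q0, q1}.
        a   b   c  
>* q0   q0  q0  q1 
 * q1   q1  q1  q2 
   q2   q2  q2  q2 
(> = start, * = accepting)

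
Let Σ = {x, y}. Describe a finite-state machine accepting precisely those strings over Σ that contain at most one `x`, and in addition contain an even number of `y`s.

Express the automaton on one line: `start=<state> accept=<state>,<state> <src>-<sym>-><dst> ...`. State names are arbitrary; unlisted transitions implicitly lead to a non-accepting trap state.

start=A accept=A,B A-x->B A-y->C B-x->D B-y->E C-x->E C-y->A D-x->D D-y->D E-x->D E-y->B

Handle the two conditions separately and then intersect. The first has 3 states tracking the count of `x`s, saturating at 2; the second has 2 states tracking the count of `y`s modulo 2. A product state is a pair (one from each), accepting exactly when both do. Equivalent product states are then merged.
With 5 states:
       x  y 
>* A   B  C 
 * B   D  E 
   C   E  A 
   D   D  D 
   E   D  B 
(> = start, * = accepting)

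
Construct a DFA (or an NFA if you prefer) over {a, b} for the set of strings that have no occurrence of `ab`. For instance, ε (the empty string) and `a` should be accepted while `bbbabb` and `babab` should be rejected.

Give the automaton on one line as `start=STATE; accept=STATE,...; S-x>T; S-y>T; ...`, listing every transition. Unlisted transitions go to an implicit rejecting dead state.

start=q0; accept=q0,q1; q0-a>q1; q0-b>q0; q1-a>q1; q1-b>q2; q2-a>q2; q2-b>q2

This is the complement of 'contains `ab`'. Use the same substring-matching states — q0 through q2 holding how much of `ab` has just been matched — but flip the accepting set: everything except the trap q2 accepts.
A 3-state machine:
        a   b  
>* q0   q1  q0 
 * q1   q1  q2 
   q2   q2  q2 
(> = start, * = accepting)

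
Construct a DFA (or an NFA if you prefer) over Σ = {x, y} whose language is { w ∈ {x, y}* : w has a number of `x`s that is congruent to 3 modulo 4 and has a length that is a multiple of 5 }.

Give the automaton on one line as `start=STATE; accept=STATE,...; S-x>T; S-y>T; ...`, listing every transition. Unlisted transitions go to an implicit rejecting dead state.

start=q0; accept=q15; q0-x>q1; q0-y>q2; q1-x>q3; q1-y>q4; q2-x>q4; q2-y>q5; q3-x>q6; q3-y>q7; q4-x>q7; q4-y>q8; q5-x>q8; q5-y>q9; q6-x>q10; q6-y>q11; q7-x>q11; q7-y>q12; q8-x>q12; q8-y>q13; q9-x>q13; q9-y>q10; q10-x>q14; q10-y>q0; q11-x>q0; q11-y>q15; q12-x>q15; q12-y>q16; q13-x>q16; q13-y>q14; q14-x>q17; q14-y>q1; q15-x>q2; q15-y>q18; q16-x>q18; q16-y>q17; q17-x>q19; q17-y>q3; q18-x>q5; q18-y>q19; q19-x>q9; q19-y>q6

Run two small machines in parallel and take their product. The first has 4 states tracking the count of `x`s modulo 4; the second has 5 states tracking the input length modulo 5. A product state is a pair (one from each), accepting exactly when both do.
          x    y  
>  q0     q1   q2 
   q1     q3   q4 
   q2     q4   q5 
   q3     q6   q7 
   q4     q7   q8 
   q5     q8   q9 
   q6    q10  q11 
   q7    q11  q12 
   q8    q12  q13 
   q9    q13  q10 
   q10   q14   q0 
   q11    q0  q15 
   q12   q15  q16 
   q13   q16  q14 
   q14   q17   q1 
 * q15    q2  q18 
   q16   q18  q17 
   q17   q19   q3 
   q18    q5  q19 
   q19    q9   q6 
(> = start, * = accepting)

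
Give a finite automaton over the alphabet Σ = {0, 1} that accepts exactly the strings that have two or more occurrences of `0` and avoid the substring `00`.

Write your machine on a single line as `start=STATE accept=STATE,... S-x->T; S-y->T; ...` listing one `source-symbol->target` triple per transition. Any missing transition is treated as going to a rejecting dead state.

Handle the two conditions separately and then intersect. One (4 states) tracks the count of `0`s, saturating at 3; the other (3 states) tracks partial matches of the forbidden pattern `00`. Each combined state is a pair, one component from each; accept when both components accept. Equivalent product states are then merged.
A 6-state machine:
        0   1  
>  q0   q1  q0 
   q1   q2  q3 
   q2   q2  q2 
   q3   q4  q3 
 * q4   q2  q5 
 * q5   q4  q5 
(> = start, * = accepting)

start=q0; accept=q4,q5; q0-0->q1; q0-1->q0; q1-0->q2; q1-1->q3; q2-0->q2; q2-1->q2; q3-0->q4; q3-1->q3; q4-0->q2; q4-1->q5; q5-0->q4; q5-1->q5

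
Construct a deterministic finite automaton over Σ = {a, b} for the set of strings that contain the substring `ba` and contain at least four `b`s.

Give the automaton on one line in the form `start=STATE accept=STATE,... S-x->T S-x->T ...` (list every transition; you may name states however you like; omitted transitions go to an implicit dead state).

Run two small machines in parallel and take their product. The first has 3 states tracking whether and how much of `ba` has been seen; the second has 6 states tracking the count of `b`s, saturating at 5. A product state is a pair (one from each), accepting exactly when both do.
11 states suffice.
          a    b  
>  q0     q0   q1 
   q1     q2   q3 
   q2     q2   q4 
   q3     q4   q5 
   q4     q4   q6 
   q5     q6   q7 
   q6     q6   q8 
   q7     q8   q9 
 * q8     q8  q10 
   q9    q10   q9 
 * q10   q10  q10 
(> = start, * = accepting)

start=q0 accept=q8,q10 q0-a->q0 q0-b->q1 q1-a->q2 q1-b->q3 q2-a->q2 q2-b->q4 q3-a->q4 q3-b->q5 q4-a->q4 q4-b->q6 q5-a->q6 q5-b->q7 q6-a->q6 q6-b->q8 q7-a->q8 q7-b->q9 q8-a->q8 q8-b->q10 q9-a->q10 q9-b->q9 q10-a->q10 q10-b->q10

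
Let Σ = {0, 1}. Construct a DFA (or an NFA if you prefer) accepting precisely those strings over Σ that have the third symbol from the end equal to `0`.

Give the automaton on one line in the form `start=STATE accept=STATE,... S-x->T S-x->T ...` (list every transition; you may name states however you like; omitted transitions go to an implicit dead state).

start=s0 accept=s7,s8,s9,s10 s0-0->s1 s0-1->s2 s1-0->s3 s1-1->s4 s2-0->s5 s2-1->s6 s3-0->s7 s3-1->s8 s4-0->s9 s4-1->s10 s5-0->s11 s5-1->s12 s6-0->s13 s6-1->s14 s7-0->s7 s7-1->s8 s8-0->s9 s8-1->s10 s9-0->s11 s9-1->s12 s10-0->s13 s10-1->s14 s11-0->s7 s11-1->s8 s12-0->s9 s12-1->s10 s13-0->s11 s13-1->s12 s14-0->s13 s14-1->s14

Because acceptance depends on a position counted from the end, the machine has to buffer the most recent 3 symbols. Make each state the string of the last up-to-3 symbols read; on input `x` shift the window left and append `x`. Accept when the buffered window has length 3 and begins with `0`.
15 states suffice.
          0    1  
>  s0     s1   s2 
   s1     s3   s4 
   s2     s5   s6 
   s3     s7   s8 
   s4     s9  s10 
   s5    s11  s12 
   s6    s13  s14 
 * s7     s7   s8 
 * s8     s9  s10 
 * s9    s11  s12 
 * s10   s13  s14 
   s11    s7   s8 
   s12    s9  s10 
   s13   s11  s12 
   s14   s13  s14 
(> = start, * = accepting)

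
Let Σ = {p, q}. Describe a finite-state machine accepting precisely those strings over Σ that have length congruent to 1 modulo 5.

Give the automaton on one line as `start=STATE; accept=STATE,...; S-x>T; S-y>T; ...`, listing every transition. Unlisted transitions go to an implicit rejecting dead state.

Only the length mod 5 matters, so use a 5-cycle: from any state, every input symbol moves to the next state, wrapping s4 back to s0. Mark s1 accepting.
A 5-state machine:
        p   q  
>  s0   s1  s1 
 * s1   s2  s2 
   s2   s3  s3 
   s3   s4  s4 
   s4   s0  s0 
(> = start, * = accepting)

start=s0; accept=s1; s0-p>s1; s0-q>s1; s1-p>s2; s1-q>s2; s2-p>s3; s2-q>s3; s3-p>s4; s3-q>s4; s4-p>s0; s4-q>s0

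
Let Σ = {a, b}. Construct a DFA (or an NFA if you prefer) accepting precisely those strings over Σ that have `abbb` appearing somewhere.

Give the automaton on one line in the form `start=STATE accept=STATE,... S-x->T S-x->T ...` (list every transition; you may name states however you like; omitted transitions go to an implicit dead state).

start=q0 accept=q4 q0-a->q1 q0-b->q0 q1-a->q1 q1-b->q2 q2-a->q1 q2-b->q3 q3-a->q1 q3-b->q4 q4-a->q4 q4-b->q4

Track how much of `abbb` has been matched so far: state q0 is no progress, q4 is the absorbing accept state reached once `abbb` has occurred. Intermediate states record partial matches; on a mismatch, fall back to the longest reusable overlap.
5 states suffice.
        a   b  
>  q0   q1  q0 
   q1   q1  q2 
   q2   q1  q3 
   q3   q1  q4 
 * q4   q4  q4 
(> = start, * = accepting)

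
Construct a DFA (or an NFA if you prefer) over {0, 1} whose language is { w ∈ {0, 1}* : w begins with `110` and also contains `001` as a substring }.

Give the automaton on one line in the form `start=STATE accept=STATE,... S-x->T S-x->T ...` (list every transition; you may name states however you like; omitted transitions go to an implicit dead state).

start=q0 accept=q7 q0-0->q1 q0-1->q2 q1-0->q1 q1-1->q1 q2-0->q1 q2-1->q3 q3-0->q4 q3-1->q1 q4-0->q5 q4-1->q6 q5-0->q5 q5-1->q7 q6-0->q4 q6-1->q6 q7-0->q7 q7-1->q7

Handle the two conditions separately and then intersect. The first has 5 states tracking whether the input so far still matches the prefix `110`; the second has 4 states tracking whether and how much of `001` has been seen. A product state is a pair (one from each), accepting exactly when both do. After merging equivalent states the machine shrinks.
        0   1  
>  q0   q1  q2 
   q1   q1  q1 
   q2   q1  q3 
   q3   q4  q1 
   q4   q5  q6 
   q5   q5  q7 
   q6   q4  q6 
 * q7   q7  q7 
(> = start, * = accepting)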